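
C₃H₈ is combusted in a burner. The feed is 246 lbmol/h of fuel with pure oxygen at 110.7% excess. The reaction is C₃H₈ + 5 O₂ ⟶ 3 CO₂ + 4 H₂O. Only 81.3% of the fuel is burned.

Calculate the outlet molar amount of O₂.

1590 lbmol/h

Stoichiometric O₂ = 5 × 246 = 1230 lbmol/h; O₂ fed = 1230 × 2.107 = 2592 lbmol/h.
Fuel reacted = 0.813 × 246 → ξ = 200 lbmol/h.
Outlet (n = n₀ + ν ξ):
  C₃H₈: 246 − 1(200) = 46
  O₂: 2592 − 5(200) = 1592
  CO₂: 0 + 3(200) = 600
  H₂O: 0 + 4(200) = 800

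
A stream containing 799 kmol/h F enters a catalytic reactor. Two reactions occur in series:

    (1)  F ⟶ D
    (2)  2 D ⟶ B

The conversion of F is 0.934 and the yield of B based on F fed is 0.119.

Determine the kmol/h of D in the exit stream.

Conversion of F: F consumed = 1ξ₁ = 0.934 × 799 → ξ₁ = 746.3 kmol/h.
Yield of B: 1ξ₂ / 799 = 0.119 → ξ₂ = 95.08 kmol/h.
Outlet amounts (n = n₀ + Σ ν·ξ):
  F: 799 − 1(746.3) = 52.73
  D: 0 + 1(746.3) − 2(95.08) = 556.1
  B: 0 + 1(95.08) = 95.08

556 kmol/h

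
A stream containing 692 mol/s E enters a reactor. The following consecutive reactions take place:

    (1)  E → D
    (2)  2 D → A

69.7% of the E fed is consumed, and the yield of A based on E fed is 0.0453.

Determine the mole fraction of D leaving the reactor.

0.635

Conversion of E: E consumed = 1ξ₁ = 0.697 × 692 → ξ₁ = 482.3 mol/s.
Yield of A: 1ξ₂ / 692 = 0.0453 → ξ₂ = 31.35 mol/s.
Outlet amounts (n = n₀ + Σ ν·ξ):
  E: 692 − 1(482.3) = 209.7
  D: 0 + 1(482.3) − 2(31.35) = 419.6
  A: 0 + 1(31.35) = 31.35
Total out = 660.7 mol/s; y_D = 419.6 / 660.7 = 0.6352.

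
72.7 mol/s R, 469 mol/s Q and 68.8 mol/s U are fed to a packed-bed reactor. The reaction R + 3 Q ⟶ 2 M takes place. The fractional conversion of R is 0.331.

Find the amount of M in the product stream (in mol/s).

48.1 mol/s

R reacted = 0.331 × 72.7 = 24.06 mol/s; ν_R = −1, so ξ = 24.06/1 = 24.06 mol/s.
Outlet amounts (n = n₀ + ν ξ):
  R: 72.7 − 1(24.06) = 48.64
  Q: 469 − 3(24.06) = 396.8
  M: 0 + 2(24.06) = 48.13
  U: 68.8 (inert)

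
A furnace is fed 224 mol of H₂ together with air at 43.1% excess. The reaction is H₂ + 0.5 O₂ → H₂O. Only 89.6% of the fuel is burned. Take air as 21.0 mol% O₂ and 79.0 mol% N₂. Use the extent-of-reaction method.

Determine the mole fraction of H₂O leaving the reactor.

Stoichiometric O₂ = 0.5 × 224 = 112 mol; O₂ fed = 112 × 1.431 = 160.3 mol.
N₂ fed = 160.3 × 79/21 = 602.9 mol.
Fuel reacted = 0.896 × 224 → ξ = 200.7 mol.
Outlet (n = n₀ + ν ξ):
  H₂: 224 − 1(200.7) = 23.3
  O₂: 160.3 − 0.5(200.7) = 59.92
  N₂: 602.9 (inert)
  H₂O: 0 + 1(200.7) = 200.7
Total out = 886.8 mol; y_H₂O = 200.7 / 886.8 = 0.2263.

0.226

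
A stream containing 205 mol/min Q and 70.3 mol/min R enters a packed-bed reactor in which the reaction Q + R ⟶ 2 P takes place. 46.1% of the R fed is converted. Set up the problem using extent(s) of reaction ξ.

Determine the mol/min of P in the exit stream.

64.8 mol/min

R reacted = 0.461 × 70.3 = 32.41 mol/min; ν_R = −1, so ξ = 32.41/1 = 32.41 mol/min.
Outlet amounts (n = n₀ + ν ξ):
  Q: 205 − 1(32.41) = 172.6
  R: 70.3 − 1(32.41) = 37.89
  P: 0 + 2(32.41) = 64.82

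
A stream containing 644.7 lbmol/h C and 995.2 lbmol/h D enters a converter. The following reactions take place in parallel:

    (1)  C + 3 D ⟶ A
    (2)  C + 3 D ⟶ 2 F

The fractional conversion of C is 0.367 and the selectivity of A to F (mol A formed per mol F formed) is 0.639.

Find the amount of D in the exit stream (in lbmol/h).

285 lbmol/h

Conversion of C: C consumed = 0.367 × 644.7 = 236.6 lbmol/h = 1ξ₁ + 1ξ₂.
Selectivity: 1ξ₁ / (2ξ₂) = 0.639 → ξ₁ = 1.278 ξ₂.
Substitute: (1·1.278 + 1) ξ₂ = 236.6 → ξ₂ = 103.9 lbmol/h, ξ₁ = 132.7 lbmol/h.
Outlet amounts (n = n₀ + Σ ν·ξ):
  C: 644.7 − 1(132.7) − 1(103.9) = 408.1
  D: 995.2 − 3(132.7) − 3(103.9) = 285.4
  A: 0 + 1(132.7) = 132.7
  F: 0 + 2(103.9) = 207.7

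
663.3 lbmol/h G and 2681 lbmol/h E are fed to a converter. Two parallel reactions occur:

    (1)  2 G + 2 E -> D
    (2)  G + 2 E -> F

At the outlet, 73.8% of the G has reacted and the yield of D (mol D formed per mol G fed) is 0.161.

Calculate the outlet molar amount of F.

Yield of D: 1ξ₁ / 663.3 = 0.161 → ξ₁ = 106.8 lbmol/h.
Conversion of G: 2ξ₁ + 1ξ₂ = 0.738 × 663.3 = 489.5 → ξ₂ = 275.9 lbmol/h.
Outlet amounts (n = n₀ + Σ ν·ξ):
  G: 663.3 − 2(106.8) − 1(275.9) = 173.8
  E: 2681 − 2(106.8) − 2(275.9) = 1916
  D: 0 + 1(106.8) = 106.8
  F: 0 + 1(275.9) = 275.9

276 lbmol/h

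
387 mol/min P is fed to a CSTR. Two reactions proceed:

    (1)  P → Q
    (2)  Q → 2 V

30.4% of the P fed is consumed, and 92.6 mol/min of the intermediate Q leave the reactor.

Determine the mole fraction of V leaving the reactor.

Conversion of P: P consumed = 1ξ₁ = 0.304 × 387 → ξ₁ = 117.6 mol/min.
Q balance: n_Q = 0 + 1ξ₁ − 1ξ₂ = 92.6 → ξ₂ = (1·117.6 − 92.6)/1 = 25.05 mol/min.
Outlet amounts (n = n₀ + Σ ν·ξ):
  P: 387 − 1(117.6) = 269.4
  Q: 0 + 1(117.6) − 1(25.05) = 92.6
  V: 0 + 2(25.05) = 50.1
Total out = 412 mol/min; y_V = 50.1 / 412 = 0.1216.

0.122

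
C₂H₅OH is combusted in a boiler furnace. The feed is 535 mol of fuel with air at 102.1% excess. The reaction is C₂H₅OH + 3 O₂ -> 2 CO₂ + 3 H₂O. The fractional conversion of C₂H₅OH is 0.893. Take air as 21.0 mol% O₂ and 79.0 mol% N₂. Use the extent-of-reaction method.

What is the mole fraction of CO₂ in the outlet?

0.0581

Stoichiometric O₂ = 3 × 535 = 1605 mol; O₂ fed = 1605 × 2.021 = 3244 mol.
N₂ fed = 3244 × 79/21 = 12200 mol.
Fuel reacted = 0.893 × 535 → ξ = 477.8 mol.
Outlet (n = n₀ + ν ξ):
  C₂H₅OH: 535 − 1(477.8) = 57.25
  O₂: 3244 − 3(477.8) = 1810
  N₂: 12200 (inert)
  CO₂: 0 + 2(477.8) = 955.5
  H₂O: 0 + 3(477.8) = 1433
Total out = 16460 mol; y_CO₂ = 955.5 / 16460 = 0.05805.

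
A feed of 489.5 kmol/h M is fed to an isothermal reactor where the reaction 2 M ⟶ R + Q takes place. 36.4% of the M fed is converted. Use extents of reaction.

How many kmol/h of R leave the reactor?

89.1 kmol/h

M reacted = 0.364 × 489.5 = 178.2 kmol/h; ν_M = −2, so ξ = 178.2/2 = 89.09 kmol/h.
Outlet amounts (n = n₀ + ν ξ):
  M: 489.5 − 2(89.09) = 311.3
  R: 0 + 1(89.09) = 89.09
  Q: 0 + 1(89.09) = 89.09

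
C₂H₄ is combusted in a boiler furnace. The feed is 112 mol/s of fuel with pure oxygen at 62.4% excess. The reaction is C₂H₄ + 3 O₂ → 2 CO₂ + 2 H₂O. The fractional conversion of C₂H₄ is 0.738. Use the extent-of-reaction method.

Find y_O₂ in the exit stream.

0.453

Stoichiometric O₂ = 3 × 112 = 336 mol/s; O₂ fed = 336 × 1.624 = 545.7 mol/s.
Fuel reacted = 0.738 × 112 → ξ = 82.66 mol/s.
Outlet (n = n₀ + ν ξ):
  C₂H₄: 112 − 1(82.66) = 29.34
  O₂: 545.7 − 3(82.66) = 297.7
  CO₂: 0 + 2(82.66) = 165.3
  H₂O: 0 + 2(82.66) = 165.3
Total out = 657.7 mol/s; y_O₂ = 297.7 / 657.7 = 0.4527.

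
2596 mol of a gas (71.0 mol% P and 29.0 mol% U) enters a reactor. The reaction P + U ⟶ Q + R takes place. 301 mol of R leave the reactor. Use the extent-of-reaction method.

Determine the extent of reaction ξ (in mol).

For R: n = n₀ + 1ξ → 301 = 0 + 1ξ, giving ξ = 301 mol.
Outlet amounts (n = n₀ + ν ξ):
  P: 1843 − 1(301) = 1542
  U: 752.8 − 1(301) = 451.8
  Q: 0 + 1(301) = 301
  R: 0 + 1(301) = 301

ξ = 301 mol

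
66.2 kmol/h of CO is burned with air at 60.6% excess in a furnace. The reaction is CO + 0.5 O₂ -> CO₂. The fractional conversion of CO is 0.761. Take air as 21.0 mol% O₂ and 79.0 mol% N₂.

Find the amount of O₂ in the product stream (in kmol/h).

Stoichiometric O₂ = 0.5 × 66.2 = 33.1 kmol/h; O₂ fed = 33.1 × 1.606 = 53.16 kmol/h.
N₂ fed = 53.16 × 79/21 = 200 kmol/h.
Fuel reacted = 0.761 × 66.2 → ξ = 50.38 kmol/h.
Outlet (n = n₀ + ν ξ):
  CO: 66.2 − 1(50.38) = 15.82
  O₂: 53.16 − 0.5(50.38) = 27.97
  N₂: 200 (inert)
  CO₂: 0 + 1(50.38) = 50.38

28 kmol/h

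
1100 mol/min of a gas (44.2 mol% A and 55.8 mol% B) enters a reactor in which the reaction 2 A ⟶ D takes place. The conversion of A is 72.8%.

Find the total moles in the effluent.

A reacted = 0.728 × 486.2 = 354 mol/min; ν_A = −2, so ξ = 354/2 = 177 mol/min.
Outlet amounts (n = n₀ + ν ξ):
  A: 486.2 − 2(177) = 132.2
  D: 0 + 1(177) = 177
  B: 613.8 (inert)
Total out = 132.2 + 177 + 613.8 = 923 mol/min.

923 mol/min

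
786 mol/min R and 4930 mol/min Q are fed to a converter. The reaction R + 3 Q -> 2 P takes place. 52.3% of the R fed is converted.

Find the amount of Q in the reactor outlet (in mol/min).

3700 mol/min

R reacted = 0.523 × 786 = 411.1 mol/min; ν_R = −1, so ξ = 411.1/1 = 411.1 mol/min.
Outlet amounts (n = n₀ + ν ξ):
  R: 786 − 1(411.1) = 374.9
  Q: 4930 − 3(411.1) = 3697
  P: 0 + 2(411.1) = 822.2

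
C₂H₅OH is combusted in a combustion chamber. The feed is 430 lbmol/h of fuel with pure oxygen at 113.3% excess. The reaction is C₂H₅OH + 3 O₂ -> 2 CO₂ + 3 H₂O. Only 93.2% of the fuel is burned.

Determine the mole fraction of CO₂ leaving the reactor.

Stoichiometric O₂ = 3 × 430 = 1290 lbmol/h; O₂ fed = 1290 × 2.133 = 2752 lbmol/h.
Fuel reacted = 0.932 × 430 → ξ = 400.8 lbmol/h.
Outlet (n = n₀ + ν ξ):
  C₂H₅OH: 430 − 1(400.8) = 29.24
  O₂: 2752 − 3(400.8) = 1549
  CO₂: 0 + 2(400.8) = 801.5
  H₂O: 0 + 3(400.8) = 1202
Total out = 3582 lbmol/h; y_CO₂ = 801.5 / 3582 = 0.2237.

0.224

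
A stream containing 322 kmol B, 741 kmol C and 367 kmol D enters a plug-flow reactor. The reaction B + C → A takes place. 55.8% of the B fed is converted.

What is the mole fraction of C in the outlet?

0.449

B reacted = 0.558 × 322 = 179.7 kmol; ν_B = −1, so ξ = 179.7/1 = 179.7 kmol.
Outlet amounts (n = n₀ + ν ξ):
  B: 322 − 1(179.7) = 142.3
  C: 741 − 1(179.7) = 561.3
  A: 0 + 1(179.7) = 179.7
  D: 367 (inert)
Total out = 1250 kmol; y_C = 561.3 / 1250 = 0.4489.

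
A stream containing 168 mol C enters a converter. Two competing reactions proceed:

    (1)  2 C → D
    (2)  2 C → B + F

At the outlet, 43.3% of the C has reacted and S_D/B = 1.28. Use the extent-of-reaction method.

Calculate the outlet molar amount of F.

16 mol

Conversion of C: C consumed = 0.433 × 168 = 72.74 mol = 2ξ₁ + 2ξ₂.
Selectivity: 1ξ₁ / (1ξ₂) = 1.28 → ξ₁ = 1.28 ξ₂.
Substitute: (2·1.28 + 2) ξ₂ = 72.74 → ξ₂ = 15.95 mol, ξ₁ = 20.42 mol.
Outlet amounts (n = n₀ + Σ ν·ξ):
  C: 168 − 2(20.42) − 2(15.95) = 95.26
  D: 0 + 1(20.42) = 20.42
  B: 0 + 1(15.95) = 15.95
  F: 0 + 1(15.95) = 15.95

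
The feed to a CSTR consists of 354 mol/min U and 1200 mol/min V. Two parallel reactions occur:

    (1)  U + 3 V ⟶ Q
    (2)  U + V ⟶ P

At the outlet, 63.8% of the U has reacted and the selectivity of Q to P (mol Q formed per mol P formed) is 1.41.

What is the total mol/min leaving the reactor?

1060 mol/min

Conversion of U: U consumed = 0.638 × 354 = 225.9 mol/min = 1ξ₁ + 1ξ₂.
Selectivity: 1ξ₁ / (1ξ₂) = 1.41 → ξ₁ = 1.41 ξ₂.
Substitute: (1·1.41 + 1) ξ₂ = 225.9 → ξ₂ = 93.71 mol/min, ξ₁ = 132.1 mol/min.
Outlet amounts (n = n₀ + Σ ν·ξ):
  U: 354 − 1(132.1) − 1(93.71) = 128.1
  V: 1200 − 3(132.1) − 1(93.71) = 709.9
  Q: 0 + 1(132.1) = 132.1
  P: 0 + 1(93.71) = 93.71
Total out = 128.1 + 709.9 + 132.1 + 93.71 = 1064 mol/min.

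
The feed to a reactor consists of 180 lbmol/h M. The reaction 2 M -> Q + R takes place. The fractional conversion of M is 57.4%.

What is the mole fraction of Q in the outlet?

0.287

M reacted = 0.574 × 180 = 103.3 lbmol/h; ν_M = −2, so ξ = 103.3/2 = 51.66 lbmol/h.
Outlet amounts (n = n₀ + ν ξ):
  M: 180 − 2(51.66) = 76.68
  Q: 0 + 1(51.66) = 51.66
  R: 0 + 1(51.66) = 51.66
Total out = 180 lbmol/h; y_Q = 51.66 / 180 = 0.287.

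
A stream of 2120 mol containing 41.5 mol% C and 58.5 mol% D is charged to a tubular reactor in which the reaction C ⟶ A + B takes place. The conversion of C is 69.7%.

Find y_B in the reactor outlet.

C reacted = 0.697 × 879.8 = 613.2 mol; ν_C = −1, so ξ = 613.2/1 = 613.2 mol.
Outlet amounts (n = n₀ + ν ξ):
  C: 879.8 − 1(613.2) = 266.6
  A: 0 + 1(613.2) = 613.2
  B: 0 + 1(613.2) = 613.2
  D: 1240 (inert)
Total out = 2733 mol; y_B = 613.2 / 2733 = 0.2244.

0.224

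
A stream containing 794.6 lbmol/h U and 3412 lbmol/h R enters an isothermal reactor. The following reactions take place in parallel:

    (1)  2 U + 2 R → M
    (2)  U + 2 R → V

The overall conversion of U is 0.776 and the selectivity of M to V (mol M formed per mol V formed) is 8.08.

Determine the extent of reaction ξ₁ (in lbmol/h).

Conversion of U: U consumed = 0.776 × 794.6 = 616.6 lbmol/h = 2ξ₁ + 1ξ₂.
Selectivity: 1ξ₁ / (1ξ₂) = 8.08 → ξ₁ = 8.08 ξ₂.
Substitute: (2·8.08 + 1) ξ₂ = 616.6 → ξ₂ = 35.93 lbmol/h, ξ₁ = 290.3 lbmol/h.
Outlet amounts (n = n₀ + Σ ν·ξ):
  U: 794.6 − 2(290.3) − 1(35.93) = 178
  R: 3412 − 2(290.3) − 2(35.93) = 2759
  M: 0 + 1(290.3) = 290.3
  V: 0 + 1(35.93) = 35.93

ξ₁ = 290 lbmol/h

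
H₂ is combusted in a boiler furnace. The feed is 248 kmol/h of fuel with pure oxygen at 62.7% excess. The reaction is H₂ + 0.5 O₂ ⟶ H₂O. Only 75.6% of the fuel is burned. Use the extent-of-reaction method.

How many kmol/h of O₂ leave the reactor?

Stoichiometric O₂ = 0.5 × 248 = 124 kmol/h; O₂ fed = 124 × 1.627 = 201.7 kmol/h.
Fuel reacted = 0.756 × 248 → ξ = 187.5 kmol/h.
Outlet (n = n₀ + ν ξ):
  H₂: 248 − 1(187.5) = 60.51
  O₂: 201.7 − 0.5(187.5) = 108
  H₂O: 0 + 1(187.5) = 187.5

108 kmol/h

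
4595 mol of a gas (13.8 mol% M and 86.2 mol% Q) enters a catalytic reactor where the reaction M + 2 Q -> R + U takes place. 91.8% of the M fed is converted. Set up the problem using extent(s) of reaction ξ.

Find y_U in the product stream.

0.145

M reacted = 0.918 × 634.1 = 582.1 mol; ν_M = −1, so ξ = 582.1/1 = 582.1 mol.
Outlet amounts (n = n₀ + ν ξ):
  M: 634.1 − 1(582.1) = 52
  Q: 3961 − 2(582.1) = 2797
  R: 0 + 1(582.1) = 582.1
  U: 0 + 1(582.1) = 582.1
Total out = 4013 mol; y_U = 582.1 / 4013 = 0.1451.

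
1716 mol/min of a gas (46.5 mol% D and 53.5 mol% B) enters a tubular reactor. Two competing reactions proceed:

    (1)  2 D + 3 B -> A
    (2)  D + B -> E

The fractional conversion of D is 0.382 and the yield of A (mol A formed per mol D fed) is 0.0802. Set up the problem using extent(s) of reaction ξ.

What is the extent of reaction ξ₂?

Yield of A: 1ξ₁ / 797.9 = 0.0802 → ξ₁ = 63.99 mol/min.
Conversion of D: 2ξ₁ + 1ξ₂ = 0.382 × 797.9 = 304.8 → ξ₂ = 176.8 mol/min.
Outlet amounts (n = n₀ + Σ ν·ξ):
  D: 797.9 − 2(63.99) − 1(176.8) = 493.1
  B: 918.1 − 3(63.99) − 1(176.8) = 549.3
  A: 0 + 1(63.99) = 63.99
  E: 0 + 1(176.8) = 176.8

ξ₂ = 177 mol/min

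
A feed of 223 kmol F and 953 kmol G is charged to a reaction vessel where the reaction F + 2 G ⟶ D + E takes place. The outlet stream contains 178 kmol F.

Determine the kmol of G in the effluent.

863 kmol

For F: n = n₀ − 1ξ → 178 = 223 − 1ξ, giving ξ = 45 kmol.
Outlet amounts (n = n₀ + ν ξ):
  F: 223 − 1(45) = 178
  G: 953 − 2(45) = 863
  D: 0 + 1(45) = 45
  E: 0 + 1(45) = 45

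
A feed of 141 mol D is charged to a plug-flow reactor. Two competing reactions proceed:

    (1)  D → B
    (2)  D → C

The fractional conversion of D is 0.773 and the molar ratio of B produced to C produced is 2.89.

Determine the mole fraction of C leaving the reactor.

0.199

Conversion of D: D consumed = 0.773 × 141 = 109 mol = 1ξ₁ + 1ξ₂.
Selectivity: 1ξ₁ / (1ξ₂) = 2.89 → ξ₁ = 2.89 ξ₂.
Substitute: (1·2.89 + 1) ξ₂ = 109 → ξ₂ = 28.02 mol, ξ₁ = 80.97 mol.
Outlet amounts (n = n₀ + Σ ν·ξ):
  D: 141 − 1(80.97) − 1(28.02) = 32.01
  B: 0 + 1(80.97) = 80.97
  C: 0 + 1(28.02) = 28.02
Total out = 141 mol; y_C = 28.02 / 141 = 0.1987.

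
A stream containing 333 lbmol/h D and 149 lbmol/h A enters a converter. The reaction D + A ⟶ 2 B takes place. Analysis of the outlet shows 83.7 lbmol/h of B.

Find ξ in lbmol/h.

ξ = 41.9 lbmol/h

For B: n = n₀ + 2ξ → 83.7 = 0 + 2ξ, giving ξ = 41.85 lbmol/h.
Outlet amounts (n = n₀ + ν ξ):
  D: 333 − 1(41.85) = 291.1
  A: 149 − 1(41.85) = 107.2
  B: 0 + 2(41.85) = 83.7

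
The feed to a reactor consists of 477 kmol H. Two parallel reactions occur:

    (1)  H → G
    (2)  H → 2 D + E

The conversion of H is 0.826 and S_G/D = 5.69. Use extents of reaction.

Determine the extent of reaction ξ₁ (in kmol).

Conversion of H: H consumed = 0.826 × 477 = 394 kmol = 1ξ₁ + 1ξ₂.
Selectivity: 1ξ₁ / (2ξ₂) = 5.69 → ξ₁ = 11.38 ξ₂.
Substitute: (1·11.38 + 1) ξ₂ = 394 → ξ₂ = 31.83 kmol, ξ₁ = 362.2 kmol.
Outlet amounts (n = n₀ + Σ ν·ξ):
  H: 477 − 1(362.2) − 1(31.83) = 83
  G: 0 + 1(362.2) = 362.2
  D: 0 + 2(31.83) = 63.65
  E: 0 + 1(31.83) = 31.83

ξ₁ = 362 kmol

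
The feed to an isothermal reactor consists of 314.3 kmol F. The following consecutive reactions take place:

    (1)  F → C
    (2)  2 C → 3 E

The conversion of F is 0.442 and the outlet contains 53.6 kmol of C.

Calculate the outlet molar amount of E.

Conversion of F: F consumed = 1ξ₁ = 0.442 × 314.3 → ξ₁ = 138.9 kmol.
C balance: n_C = 0 + 1ξ₁ − 2ξ₂ = 53.6 → ξ₂ = (1·138.9 − 53.6)/2 = 42.66 kmol.
Outlet amounts (n = n₀ + Σ ν·ξ):
  F: 314.3 − 1(138.9) = 175.4
  C: 0 + 1(138.9) − 2(42.66) = 53.6
  E: 0 + 3(42.66) = 128

128 kmol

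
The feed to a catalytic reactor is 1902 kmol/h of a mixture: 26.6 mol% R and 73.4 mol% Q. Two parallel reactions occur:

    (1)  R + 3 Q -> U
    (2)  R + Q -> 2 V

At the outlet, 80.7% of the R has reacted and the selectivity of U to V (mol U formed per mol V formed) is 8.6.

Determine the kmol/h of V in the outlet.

Conversion of R: R consumed = 0.807 × 505.9 = 408.3 kmol/h = 1ξ₁ + 1ξ₂.
Selectivity: 1ξ₁ / (2ξ₂) = 8.6 → ξ₁ = 17.2 ξ₂.
Substitute: (1·17.2 + 1) ξ₂ = 408.3 → ξ₂ = 22.43 kmol/h, ξ₁ = 385.9 kmol/h.
Outlet amounts (n = n₀ + Σ ν·ξ):
  R: 505.9 − 1(385.9) − 1(22.43) = 97.64
  Q: 1396 − 3(385.9) − 1(22.43) = 216.1
  U: 0 + 1(385.9) = 385.9
  V: 0 + 2(22.43) = 44.87

44.9 kmol/h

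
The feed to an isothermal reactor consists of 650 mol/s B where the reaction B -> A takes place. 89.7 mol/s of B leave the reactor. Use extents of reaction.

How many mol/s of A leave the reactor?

560 mol/s

For B: n = n₀ − 1ξ → 89.7 = 650 − 1ξ, giving ξ = 560.3 mol/s.
Outlet amounts (n = n₀ + ν ξ):
  B: 650 − 1(560.3) = 89.7
  A: 0 + 1(560.3) = 560.3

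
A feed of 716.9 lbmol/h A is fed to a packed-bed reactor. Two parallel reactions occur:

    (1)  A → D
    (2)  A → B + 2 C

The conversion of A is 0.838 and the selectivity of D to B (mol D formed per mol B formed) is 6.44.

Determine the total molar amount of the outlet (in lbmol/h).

Conversion of A: A consumed = 0.838 × 716.9 = 600.8 lbmol/h = 1ξ₁ + 1ξ₂.
Selectivity: 1ξ₁ / (1ξ₂) = 6.44 → ξ₁ = 6.44 ξ₂.
Substitute: (1·6.44 + 1) ξ₂ = 600.8 → ξ₂ = 80.75 lbmol/h, ξ₁ = 520 lbmol/h.
Outlet amounts (n = n₀ + Σ ν·ξ):
  A: 716.9 − 1(520) − 1(80.75) = 116.1
  D: 0 + 1(520) = 520
  B: 0 + 1(80.75) = 80.75
  C: 0 + 2(80.75) = 161.5
Total out = 116.1 + 520 + 80.75 + 161.5 = 878.4 lbmol/h.

878 lbmol/h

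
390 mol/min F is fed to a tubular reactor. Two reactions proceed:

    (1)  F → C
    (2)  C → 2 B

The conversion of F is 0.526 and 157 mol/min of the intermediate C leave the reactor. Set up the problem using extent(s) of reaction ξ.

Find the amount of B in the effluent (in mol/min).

96.3 mol/min

Conversion of F: F consumed = 1ξ₁ = 0.526 × 390 → ξ₁ = 205.1 mol/min.
C balance: n_C = 0 + 1ξ₁ − 1ξ₂ = 157 → ξ₂ = (1·205.1 − 157)/1 = 48.14 mol/min.
Outlet amounts (n = n₀ + Σ ν·ξ):
  F: 390 − 1(205.1) = 184.9
  C: 0 + 1(205.1) − 1(48.14) = 157
  B: 0 + 2(48.14) = 96.28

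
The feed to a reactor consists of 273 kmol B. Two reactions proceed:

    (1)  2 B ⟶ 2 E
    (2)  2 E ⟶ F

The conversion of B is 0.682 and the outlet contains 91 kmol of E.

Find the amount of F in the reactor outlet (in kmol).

47.6 kmol

Conversion of B: B consumed = 2ξ₁ = 0.682 × 273 → ξ₁ = 93.09 kmol.
E balance: n_E = 0 + 2ξ₁ − 2ξ₂ = 91 → ξ₂ = (2·93.09 − 91)/2 = 47.59 kmol.
Outlet amounts (n = n₀ + Σ ν·ξ):
  B: 273 − 2(93.09) = 86.81
  E: 0 + 2(93.09) − 2(47.59) = 91
  F: 0 + 1(47.59) = 47.59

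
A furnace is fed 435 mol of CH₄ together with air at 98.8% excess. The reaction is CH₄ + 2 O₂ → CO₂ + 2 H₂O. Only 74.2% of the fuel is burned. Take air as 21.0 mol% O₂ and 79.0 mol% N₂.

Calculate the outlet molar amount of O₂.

1080 mol

Stoichiometric O₂ = 2 × 435 = 870 mol; O₂ fed = 870 × 1.988 = 1730 mol.
N₂ fed = 1730 × 79/21 = 6506 mol.
Fuel reacted = 0.742 × 435 → ξ = 322.8 mol.
Outlet (n = n₀ + ν ξ):
  CH₄: 435 − 1(322.8) = 112.2
  O₂: 1730 − 2(322.8) = 1084
  N₂: 6506 (inert)
  CO₂: 0 + 1(322.8) = 322.8
  H₂O: 0 + 2(322.8) = 645.5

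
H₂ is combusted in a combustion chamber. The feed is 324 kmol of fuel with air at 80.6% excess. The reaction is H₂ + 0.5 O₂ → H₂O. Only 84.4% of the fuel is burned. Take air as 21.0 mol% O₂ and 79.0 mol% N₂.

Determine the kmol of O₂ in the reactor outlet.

Stoichiometric O₂ = 0.5 × 324 = 162 kmol; O₂ fed = 162 × 1.806 = 292.6 kmol.
N₂ fed = 292.6 × 79/21 = 1101 kmol.
Fuel reacted = 0.844 × 324 → ξ = 273.5 kmol.
Outlet (n = n₀ + ν ξ):
  H₂: 324 − 1(273.5) = 50.54
  O₂: 292.6 − 0.5(273.5) = 155.8
  N₂: 1101 (inert)
  H₂O: 0 + 1(273.5) = 273.5

156 kmol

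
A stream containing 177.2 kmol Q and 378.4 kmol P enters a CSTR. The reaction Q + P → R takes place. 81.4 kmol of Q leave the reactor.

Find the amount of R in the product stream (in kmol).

For Q: n = n₀ − 1ξ → 81.4 = 177.2 − 1ξ, giving ξ = 95.8 kmol.
Outlet amounts (n = n₀ + ν ξ):
  Q: 177.2 − 1(95.8) = 81.4
  P: 378.4 − 1(95.8) = 282.6
  R: 0 + 1(95.8) = 95.8

95.8 kmol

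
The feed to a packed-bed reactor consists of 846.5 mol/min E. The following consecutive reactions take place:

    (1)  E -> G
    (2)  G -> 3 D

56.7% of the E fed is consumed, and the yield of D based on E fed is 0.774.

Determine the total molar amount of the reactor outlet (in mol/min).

1280 mol/min

Conversion of E: E consumed = 1ξ₁ = 0.567 × 846.5 → ξ₁ = 480 mol/min.
Yield of D: 3ξ₂ / 846.5 = 0.774 → ξ₂ = 218.4 mol/min.
Outlet amounts (n = n₀ + Σ ν·ξ):
  E: 846.5 − 1(480) = 366.5
  G: 0 + 1(480) − 1(218.4) = 261.6
  D: 0 + 3(218.4) = 655.2
Total out = 366.5 + 261.6 + 655.2 = 1283 mol/min.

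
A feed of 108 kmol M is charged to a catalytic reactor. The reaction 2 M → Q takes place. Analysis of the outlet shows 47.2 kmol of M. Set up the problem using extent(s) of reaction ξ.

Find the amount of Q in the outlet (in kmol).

For M: n = n₀ − 2ξ → 47.2 = 108 − 2ξ, giving ξ = 30.4 kmol.
Outlet amounts (n = n₀ + ν ξ):
  M: 108 − 2(30.4) = 47.2
  Q: 0 + 1(30.4) = 30.4

30.4 kmol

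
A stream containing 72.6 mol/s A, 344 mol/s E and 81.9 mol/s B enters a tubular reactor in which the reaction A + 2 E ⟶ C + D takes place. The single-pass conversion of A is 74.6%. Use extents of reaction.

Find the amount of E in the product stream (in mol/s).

A reacted = 0.746 × 72.6 = 54.16 mol/s; ν_A = −1, so ξ = 54.16/1 = 54.16 mol/s.
Outlet amounts (n = n₀ + ν ξ):
  A: 72.6 − 1(54.16) = 18.44
  E: 344 − 2(54.16) = 235.7
  C: 0 + 1(54.16) = 54.16
  D: 0 + 1(54.16) = 54.16
  B: 81.9 (inert)

236 mol/s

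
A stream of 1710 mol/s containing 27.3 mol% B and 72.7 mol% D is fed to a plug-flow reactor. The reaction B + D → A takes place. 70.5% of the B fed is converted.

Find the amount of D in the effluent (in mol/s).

914 mol/s

B reacted = 0.705 × 466.8 = 329.1 mol/s; ν_B = −1, so ξ = 329.1/1 = 329.1 mol/s.
Outlet amounts (n = n₀ + ν ξ):
  B: 466.8 − 1(329.1) = 137.7
  D: 1243 − 1(329.1) = 914.1
  A: 0 + 1(329.1) = 329.1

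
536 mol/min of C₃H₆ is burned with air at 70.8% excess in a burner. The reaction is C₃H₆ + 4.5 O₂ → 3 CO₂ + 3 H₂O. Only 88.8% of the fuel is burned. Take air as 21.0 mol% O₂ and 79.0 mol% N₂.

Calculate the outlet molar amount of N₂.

Stoichiometric O₂ = 4.5 × 536 = 2412 mol/min; O₂ fed = 2412 × 1.708 = 4120 mol/min.
N₂ fed = 4120 × 79/21 = 15500 mol/min.
Fuel reacted = 0.888 × 536 → ξ = 476 mol/min.
Outlet (n = n₀ + ν ξ):
  C₃H₆: 536 − 1(476) = 60.03
  O₂: 4120 − 4.5(476) = 1978
  N₂: 15500 (inert)
  CO₂: 0 + 3(476) = 1428
  H₂O: 0 + 3(476) = 1428

15500 mol/min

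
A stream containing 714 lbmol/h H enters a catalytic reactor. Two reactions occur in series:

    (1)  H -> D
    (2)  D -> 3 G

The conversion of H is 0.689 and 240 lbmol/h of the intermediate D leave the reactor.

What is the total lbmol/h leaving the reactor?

1220 lbmol/h

Conversion of H: H consumed = 1ξ₁ = 0.689 × 714 → ξ₁ = 491.9 lbmol/h.
D balance: n_D = 0 + 1ξ₁ − 1ξ₂ = 240 → ξ₂ = (1·491.9 − 240)/1 = 251.9 lbmol/h.
Outlet amounts (n = n₀ + Σ ν·ξ):
  H: 714 − 1(491.9) = 222.1
  D: 0 + 1(491.9) − 1(251.9) = 240
  G: 0 + 3(251.9) = 755.8
Total out = 222.1 + 240 + 755.8 = 1218 lbmol/h.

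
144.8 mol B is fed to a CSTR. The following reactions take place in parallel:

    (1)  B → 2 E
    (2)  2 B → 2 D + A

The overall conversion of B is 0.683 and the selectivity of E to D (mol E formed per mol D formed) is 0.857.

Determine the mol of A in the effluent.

Conversion of B: B consumed = 0.683 × 144.8 = 98.9 mol = 1ξ₁ + 2ξ₂.
Selectivity: 2ξ₁ / (2ξ₂) = 0.857 → ξ₁ = 0.857 ξ₂.
Substitute: (1·0.857 + 2) ξ₂ = 98.9 → ξ₂ = 34.62 mol, ξ₁ = 29.67 mol.
Outlet amounts (n = n₀ + Σ ν·ξ):
  B: 144.8 − 1(29.67) − 2(34.62) = 45.9
  E: 0 + 2(29.67) = 59.33
  D: 0 + 2(34.62) = 69.23
  A: 0 + 1(34.62) = 34.62

34.6 mol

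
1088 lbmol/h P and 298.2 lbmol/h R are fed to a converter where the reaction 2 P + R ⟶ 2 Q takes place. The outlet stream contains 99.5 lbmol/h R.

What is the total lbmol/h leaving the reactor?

For R: n = n₀ − 1ξ → 99.5 = 298.2 − 1ξ, giving ξ = 198.7 lbmol/h.
Outlet amounts (n = n₀ + ν ξ):
  P: 1088 − 2(198.7) = 690.6
  R: 298.2 − 1(198.7) = 99.5
  Q: 0 + 2(198.7) = 397.4
Total out = 690.6 + 99.5 + 397.4 = 1188 lbmol/h.

1190 lbmol/h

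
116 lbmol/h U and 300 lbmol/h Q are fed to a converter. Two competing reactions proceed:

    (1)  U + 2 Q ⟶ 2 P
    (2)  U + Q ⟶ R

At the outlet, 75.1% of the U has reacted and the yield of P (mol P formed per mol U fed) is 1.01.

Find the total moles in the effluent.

329 lbmol/h

Yield of P: 2ξ₁ / 116 = 1.01 → ξ₁ = 58.58 lbmol/h.
Conversion of U: 1ξ₁ + 1ξ₂ = 0.751 × 116 = 87.12 → ξ₂ = 28.54 lbmol/h.
Outlet amounts (n = n₀ + Σ ν·ξ):
  U: 116 − 1(58.58) − 1(28.54) = 28.88
  Q: 300 − 2(58.58) − 1(28.54) = 154.3
  P: 0 + 2(58.58) = 117.2
  R: 0 + 1(28.54) = 28.54
Total out = 28.88 + 154.3 + 117.2 + 28.54 = 328.9 lbmol/h.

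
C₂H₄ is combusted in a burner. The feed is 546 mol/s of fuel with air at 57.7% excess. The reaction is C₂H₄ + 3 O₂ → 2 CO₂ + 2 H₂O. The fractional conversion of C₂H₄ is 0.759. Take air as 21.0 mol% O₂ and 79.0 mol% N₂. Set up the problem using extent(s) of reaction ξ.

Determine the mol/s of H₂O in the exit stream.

829 mol/s

Stoichiometric O₂ = 3 × 546 = 1638 mol/s; O₂ fed = 1638 × 1.577 = 2583 mol/s.
N₂ fed = 2583 × 79/21 = 9717 mol/s.
Fuel reacted = 0.759 × 546 → ξ = 414.4 mol/s.
Outlet (n = n₀ + ν ξ):
  C₂H₄: 546 − 1(414.4) = 131.6
  O₂: 2583 − 3(414.4) = 1340
  N₂: 9717 (inert)
  CO₂: 0 + 2(414.4) = 828.8
  H₂O: 0 + 2(414.4) = 828.8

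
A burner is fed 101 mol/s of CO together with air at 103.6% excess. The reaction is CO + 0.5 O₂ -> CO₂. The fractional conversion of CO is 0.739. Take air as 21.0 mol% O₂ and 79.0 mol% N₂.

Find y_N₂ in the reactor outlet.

Stoichiometric O₂ = 0.5 × 101 = 50.5 mol/s; O₂ fed = 50.5 × 2.036 = 102.8 mol/s.
N₂ fed = 102.8 × 79/21 = 386.8 mol/s.
Fuel reacted = 0.739 × 101 → ξ = 74.64 mol/s.
Outlet (n = n₀ + ν ξ):
  CO: 101 − 1(74.64) = 26.36
  O₂: 102.8 − 0.5(74.64) = 65.5
  N₂: 386.8 (inert)
  CO₂: 0 + 1(74.64) = 74.64
Total out = 553.3 mol/s; y_N₂ = 386.8 / 553.3 = 0.6991.

0.699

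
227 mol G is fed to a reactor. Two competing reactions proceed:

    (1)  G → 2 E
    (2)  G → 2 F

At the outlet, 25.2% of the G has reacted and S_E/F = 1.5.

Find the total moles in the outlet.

284 mol

Conversion of G: G consumed = 0.252 × 227 = 57.2 mol = 1ξ₁ + 1ξ₂.
Selectivity: 2ξ₁ / (2ξ₂) = 1.5 → ξ₁ = 1.5 ξ₂.
Substitute: (1·1.5 + 1) ξ₂ = 57.2 → ξ₂ = 22.88 mol, ξ₁ = 34.32 mol.
Outlet amounts (n = n₀ + Σ ν·ξ):
  G: 227 − 1(34.32) − 1(22.88) = 169.8
  E: 0 + 2(34.32) = 68.64
  F: 0 + 2(22.88) = 45.76
Total out = 169.8 + 68.64 + 45.76 = 284.2 mol.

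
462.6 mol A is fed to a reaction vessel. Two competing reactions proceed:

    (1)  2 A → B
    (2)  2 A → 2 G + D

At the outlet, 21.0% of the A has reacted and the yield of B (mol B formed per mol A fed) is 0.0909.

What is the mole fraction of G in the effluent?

0.0305

Yield of B: 1ξ₁ / 462.6 = 0.0909 → ξ₁ = 42.05 mol.
Conversion of A: 2ξ₁ + 2ξ₂ = 0.21 × 462.6 = 97.15 → ξ₂ = 6.523 mol.
Outlet amounts (n = n₀ + Σ ν·ξ):
  A: 462.6 − 2(42.05) − 2(6.523) = 365.5
  B: 0 + 1(42.05) = 42.05
  G: 0 + 2(6.523) = 13.05
  D: 0 + 1(6.523) = 6.523
Total out = 427.1 mol; y_G = 13.05 / 427.1 = 0.03055.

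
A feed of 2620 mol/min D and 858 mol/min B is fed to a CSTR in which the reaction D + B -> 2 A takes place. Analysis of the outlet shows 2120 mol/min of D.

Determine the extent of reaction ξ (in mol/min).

For D: n = n₀ − 1ξ → 2120 = 2620 − 1ξ, giving ξ = 500 mol/min.
Outlet amounts (n = n₀ + ν ξ):
  D: 2620 − 1(500) = 2120
  B: 858 − 1(500) = 358
  A: 0 + 2(500) = 1000

ξ = 500 mol/min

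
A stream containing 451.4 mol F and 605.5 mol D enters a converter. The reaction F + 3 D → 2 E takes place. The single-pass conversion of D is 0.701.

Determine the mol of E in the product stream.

D reacted = 0.701 × 605.5 = 424.5 mol; ν_D = −3, so ξ = 424.5/3 = 141.5 mol.
Outlet amounts (n = n₀ + ν ξ):
  F: 451.4 − 1(141.5) = 309.9
  D: 605.5 − 3(141.5) = 181
  E: 0 + 2(141.5) = 283

283 mol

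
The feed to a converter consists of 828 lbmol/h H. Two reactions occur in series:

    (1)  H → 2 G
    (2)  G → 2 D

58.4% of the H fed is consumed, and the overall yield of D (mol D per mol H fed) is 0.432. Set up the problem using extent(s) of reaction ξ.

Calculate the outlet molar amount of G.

788 lbmol/h

Conversion of H: H consumed = 1ξ₁ = 0.584 × 828 → ξ₁ = 483.6 lbmol/h.
Yield of D: 2ξ₂ / 828 = 0.432 → ξ₂ = 178.8 lbmol/h.
Outlet amounts (n = n₀ + Σ ν·ξ):
  H: 828 − 1(483.6) = 344.4
  G: 0 + 2(483.6) − 1(178.8) = 788.3
  D: 0 + 2(178.8) = 357.7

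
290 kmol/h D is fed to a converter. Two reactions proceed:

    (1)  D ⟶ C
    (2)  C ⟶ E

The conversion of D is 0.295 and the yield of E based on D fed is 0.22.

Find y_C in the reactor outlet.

Conversion of D: D consumed = 1ξ₁ = 0.295 × 290 → ξ₁ = 85.55 kmol/h.
Yield of E: 1ξ₂ / 290 = 0.22 → ξ₂ = 63.8 kmol/h.
Outlet amounts (n = n₀ + Σ ν·ξ):
  D: 290 − 1(85.55) = 204.4
  C: 0 + 1(85.55) − 1(63.8) = 21.75
  E: 0 + 1(63.8) = 63.8
Total out = 290 kmol/h; y_C = 21.75 / 290 = 0.075.

0.075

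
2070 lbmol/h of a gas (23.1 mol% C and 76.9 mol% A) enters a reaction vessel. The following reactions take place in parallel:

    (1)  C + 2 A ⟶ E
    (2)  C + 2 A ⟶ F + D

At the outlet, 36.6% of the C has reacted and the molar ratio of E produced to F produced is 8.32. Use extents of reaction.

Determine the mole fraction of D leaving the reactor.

0.0108

Conversion of C: C consumed = 0.366 × 478.2 = 175 lbmol/h = 1ξ₁ + 1ξ₂.
Selectivity: 1ξ₁ / (1ξ₂) = 8.32 → ξ₁ = 8.32 ξ₂.
Substitute: (1·8.32 + 1) ξ₂ = 175 → ξ₂ = 18.78 lbmol/h, ξ₁ = 156.2 lbmol/h.
Outlet amounts (n = n₀ + Σ ν·ξ):
  C: 478.2 − 1(156.2) − 1(18.78) = 303.2
  A: 1592 − 2(156.2) − 2(18.78) = 1242
  E: 0 + 1(156.2) = 156.2
  F: 0 + 1(18.78) = 18.78
  D: 0 + 1(18.78) = 18.78
Total out = 1739 lbmol/h; y_D = 18.78 / 1739 = 0.0108.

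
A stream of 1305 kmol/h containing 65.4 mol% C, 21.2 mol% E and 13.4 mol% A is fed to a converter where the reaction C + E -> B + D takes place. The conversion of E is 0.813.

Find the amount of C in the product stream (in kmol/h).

E reacted = 0.813 × 276.7 = 224.9 kmol/h; ν_E = −1, so ξ = 224.9/1 = 224.9 kmol/h.
Outlet amounts (n = n₀ + ν ξ):
  C: 853.5 − 1(224.9) = 628.5
  E: 276.7 − 1(224.9) = 51.74
  B: 0 + 1(224.9) = 224.9
  D: 0 + 1(224.9) = 224.9
  A: 174.9 (inert)

629 kmol/h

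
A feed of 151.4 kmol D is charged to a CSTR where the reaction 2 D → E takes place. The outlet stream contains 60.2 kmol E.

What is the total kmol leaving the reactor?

For E: n = n₀ + 1ξ → 60.2 = 0 + 1ξ, giving ξ = 60.2 kmol.
Outlet amounts (n = n₀ + ν ξ):
  D: 151.4 − 2(60.2) = 31
  E: 0 + 1(60.2) = 60.2
Total out = 31 + 60.2 = 91.2 kmol.

91.2 kmol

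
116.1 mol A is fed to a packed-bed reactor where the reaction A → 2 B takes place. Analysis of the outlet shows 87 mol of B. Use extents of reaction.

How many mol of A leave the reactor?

For B: n = n₀ + 2ξ → 87 = 0 + 2ξ, giving ξ = 43.5 mol.
Outlet amounts (n = n₀ + ν ξ):
  A: 116.1 − 1(43.5) = 72.6
  B: 0 + 2(43.5) = 87

72.6 mol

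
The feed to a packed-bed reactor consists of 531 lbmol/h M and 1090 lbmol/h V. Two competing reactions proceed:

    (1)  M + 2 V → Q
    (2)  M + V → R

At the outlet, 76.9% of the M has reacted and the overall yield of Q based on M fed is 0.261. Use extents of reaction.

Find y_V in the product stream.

0.506

Yield of Q: 1ξ₁ / 531 = 0.261 → ξ₁ = 138.6 lbmol/h.
Conversion of M: 1ξ₁ + 1ξ₂ = 0.769 × 531 = 408.3 → ξ₂ = 269.7 lbmol/h.
Outlet amounts (n = n₀ + Σ ν·ξ):
  M: 531 − 1(138.6) − 1(269.7) = 122.7
  V: 1090 − 2(138.6) − 1(269.7) = 543.1
  Q: 0 + 1(138.6) = 138.6
  R: 0 + 1(269.7) = 269.7
Total out = 1074 lbmol/h; y_V = 543.1 / 1074 = 0.5056.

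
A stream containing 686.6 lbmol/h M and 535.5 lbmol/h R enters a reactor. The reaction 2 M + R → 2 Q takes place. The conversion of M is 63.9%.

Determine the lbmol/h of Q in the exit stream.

439 lbmol/h

M reacted = 0.639 × 686.6 = 438.7 lbmol/h; ν_M = −2, so ξ = 438.7/2 = 219.4 lbmol/h.
Outlet amounts (n = n₀ + ν ξ):
  M: 686.6 − 2(219.4) = 247.9
  R: 535.5 − 1(219.4) = 316.1
  Q: 0 + 2(219.4) = 438.7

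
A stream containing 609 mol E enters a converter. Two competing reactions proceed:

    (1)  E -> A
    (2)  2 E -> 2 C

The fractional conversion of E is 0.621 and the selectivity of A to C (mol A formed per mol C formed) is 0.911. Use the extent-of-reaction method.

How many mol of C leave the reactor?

198 mol

Conversion of E: E consumed = 0.621 × 609 = 378.2 mol = 1ξ₁ + 2ξ₂.
Selectivity: 1ξ₁ / (2ξ₂) = 0.911 → ξ₁ = 1.822 ξ₂.
Substitute: (1·1.822 + 2) ξ₂ = 378.2 → ξ₂ = 98.95 mol, ξ₁ = 180.3 mol.
Outlet amounts (n = n₀ + Σ ν·ξ):
  E: 609 − 1(180.3) − 2(98.95) = 230.8
  A: 0 + 1(180.3) = 180.3
  C: 0 + 2(98.95) = 197.9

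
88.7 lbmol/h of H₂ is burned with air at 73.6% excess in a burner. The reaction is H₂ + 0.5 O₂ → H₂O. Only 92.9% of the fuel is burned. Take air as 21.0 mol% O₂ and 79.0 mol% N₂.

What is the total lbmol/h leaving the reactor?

414 lbmol/h

Stoichiometric O₂ = 0.5 × 88.7 = 44.35 lbmol/h; O₂ fed = 44.35 × 1.736 = 76.99 lbmol/h.
N₂ fed = 76.99 × 79/21 = 289.6 lbmol/h.
Fuel reacted = 0.929 × 88.7 → ξ = 82.4 lbmol/h.
Outlet (n = n₀ + ν ξ):
  H₂: 88.7 − 1(82.4) = 6.298
  O₂: 76.99 − 0.5(82.4) = 35.79
  N₂: 289.6 (inert)
  H₂O: 0 + 1(82.4) = 82.4
Total out = 6.298 + 35.79 + 289.6 + 82.4 = 414.1 lbmol/h.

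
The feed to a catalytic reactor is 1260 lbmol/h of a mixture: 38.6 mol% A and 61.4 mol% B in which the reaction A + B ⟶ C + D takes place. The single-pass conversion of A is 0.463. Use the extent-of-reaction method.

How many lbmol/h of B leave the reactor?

548 lbmol/h

A reacted = 0.463 × 486.4 = 225.2 lbmol/h; ν_A = −1, so ξ = 225.2/1 = 225.2 lbmol/h.
Outlet amounts (n = n₀ + ν ξ):
  A: 486.4 − 1(225.2) = 261.2
  B: 773.6 − 1(225.2) = 548.5
  C: 0 + 1(225.2) = 225.2
  D: 0 + 1(225.2) = 225.2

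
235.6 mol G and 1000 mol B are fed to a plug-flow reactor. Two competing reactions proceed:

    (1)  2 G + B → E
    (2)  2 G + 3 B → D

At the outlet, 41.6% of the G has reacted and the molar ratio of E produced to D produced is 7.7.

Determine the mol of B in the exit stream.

Conversion of G: G consumed = 0.416 × 235.6 = 98.01 mol = 2ξ₁ + 2ξ₂.
Selectivity: 1ξ₁ / (1ξ₂) = 7.7 → ξ₁ = 7.7 ξ₂.
Substitute: (2·7.7 + 2) ξ₂ = 98.01 → ξ₂ = 5.633 mol, ξ₁ = 43.37 mol.
Outlet amounts (n = n₀ + Σ ν·ξ):
  G: 235.6 − 2(43.37) − 2(5.633) = 137.6
  B: 1000 − 1(43.37) − 3(5.633) = 939.7
  E: 0 + 1(43.37) = 43.37
  D: 0 + 1(5.633) = 5.633

940 mol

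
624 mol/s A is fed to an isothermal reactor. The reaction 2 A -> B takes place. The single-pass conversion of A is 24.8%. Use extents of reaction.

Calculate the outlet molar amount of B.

A reacted = 0.248 × 624 = 154.8 mol/s; ν_A = −2, so ξ = 154.8/2 = 77.38 mol/s.
Outlet amounts (n = n₀ + ν ξ):
  A: 624 − 2(77.38) = 469.2
  B: 0 + 1(77.38) = 77.38

77.4 mol/s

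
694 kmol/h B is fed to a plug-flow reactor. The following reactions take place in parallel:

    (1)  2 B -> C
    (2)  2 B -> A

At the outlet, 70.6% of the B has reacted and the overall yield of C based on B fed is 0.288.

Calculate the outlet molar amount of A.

Yield of C: 1ξ₁ / 694 = 0.288 → ξ₁ = 199.9 kmol/h.
Conversion of B: 2ξ₁ + 2ξ₂ = 0.706 × 694 = 490 → ξ₂ = 45.11 kmol/h.
Outlet amounts (n = n₀ + Σ ν·ξ):
  B: 694 − 2(199.9) − 2(45.11) = 204
  C: 0 + 1(199.9) = 199.9
  A: 0 + 1(45.11) = 45.11

45.1 kmol/h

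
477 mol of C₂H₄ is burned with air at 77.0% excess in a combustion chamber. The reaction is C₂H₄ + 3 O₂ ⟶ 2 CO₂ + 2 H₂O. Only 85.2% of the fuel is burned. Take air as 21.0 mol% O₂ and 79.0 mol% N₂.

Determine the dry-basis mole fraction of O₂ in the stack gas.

0.112

Stoichiometric O₂ = 3 × 477 = 1431 mol; O₂ fed = 1431 × 1.770 = 2533 mol.
N₂ fed = 2533 × 79/21 = 9528 mol.
Fuel reacted = 0.852 × 477 → ξ = 406.4 mol.
Outlet (n = n₀ + ν ξ):
  C₂H₄: 477 − 1(406.4) = 70.6
  O₂: 2533 − 3(406.4) = 1314
  N₂: 9528 (inert)
  CO₂: 0 + 2(406.4) = 812.8
  H₂O: 0 + 2(406.4) = 812.8
Dry total = 11730 mol; y_O₂ (dry) = 1314 / 11730 = 0.112.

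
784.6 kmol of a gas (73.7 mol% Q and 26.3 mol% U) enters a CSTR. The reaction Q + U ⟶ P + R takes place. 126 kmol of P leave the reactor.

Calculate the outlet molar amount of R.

For P: n = n₀ + 1ξ → 126 = 0 + 1ξ, giving ξ = 126 kmol.
Outlet amounts (n = n₀ + ν ξ):
  Q: 578.3 − 1(126) = 452.3
  U: 206.3 − 1(126) = 80.35
  P: 0 + 1(126) = 126
  R: 0 + 1(126) = 126

126 kmol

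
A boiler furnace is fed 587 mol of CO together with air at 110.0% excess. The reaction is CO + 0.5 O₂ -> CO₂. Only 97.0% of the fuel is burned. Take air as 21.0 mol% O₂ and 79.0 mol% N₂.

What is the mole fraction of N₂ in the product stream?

0.716

Stoichiometric O₂ = 0.5 × 587 = 293.5 mol; O₂ fed = 293.5 × 2.100 = 616.4 mol.
N₂ fed = 616.4 × 79/21 = 2319 mol.
Fuel reacted = 0.97 × 587 → ξ = 569.4 mol.
Outlet (n = n₀ + ν ξ):
  CO: 587 − 1(569.4) = 17.61
  O₂: 616.4 − 0.5(569.4) = 331.7
  N₂: 2319 (inert)
  CO₂: 0 + 1(569.4) = 569.4
Total out = 3237 mol; y_N₂ = 2319 / 3237 = 0.7162.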